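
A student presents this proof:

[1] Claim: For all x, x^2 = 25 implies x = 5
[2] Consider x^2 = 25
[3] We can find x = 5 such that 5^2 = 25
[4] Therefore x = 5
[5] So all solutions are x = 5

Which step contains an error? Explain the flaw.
Step 4: Therefore x = 5

Step 4 incorrectly concludes that x = 5 is the only solution. The proof shows that x = 5 is A solution (existence), but does not show it is the ONLY solution (uniqueness). In fact, x = -5 is also a solution since (-5)^2 = 25. Finding one solution doesn't prove there are no others.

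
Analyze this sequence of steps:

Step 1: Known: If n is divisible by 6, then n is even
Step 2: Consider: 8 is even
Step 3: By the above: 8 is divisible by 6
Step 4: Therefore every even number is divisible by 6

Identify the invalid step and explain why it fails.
Step 3: By the above: 8 is divisible by 6

Step 3 commits the fallacy of affirming the consequent. The known fact 'divisible by 6 → even' does NOT imply 'even → divisible by 6'. That would be the converse, which is false. For example, 8 is even but 8 ÷ 6 = 1.33, which is not an integer.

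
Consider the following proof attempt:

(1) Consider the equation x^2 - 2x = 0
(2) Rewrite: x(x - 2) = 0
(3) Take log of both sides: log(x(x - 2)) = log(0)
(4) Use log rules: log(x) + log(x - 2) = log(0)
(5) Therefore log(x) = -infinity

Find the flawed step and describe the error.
Step 3: Take log of both sides: log(x(x - 2)) = log(0)

Step 3 takes the logarithm of both sides, resulting in log(0) on the right side. The logarithm is only defined for positive numbers; log(0) is undefined (approaches negative infinity). This operation is invalid.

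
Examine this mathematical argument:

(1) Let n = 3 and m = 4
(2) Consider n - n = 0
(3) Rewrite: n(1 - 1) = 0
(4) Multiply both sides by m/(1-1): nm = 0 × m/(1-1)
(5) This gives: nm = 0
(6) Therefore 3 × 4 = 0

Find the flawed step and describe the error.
Step 4: Multiply both sides by m/(1-1): nm = 0 × m/(1-1)

Step 4 multiplies both sides by m/(1-1). However, 1-1 = 0, so this is multiplication by m/0, which is undefined. We cannot multiply by an undefined expression.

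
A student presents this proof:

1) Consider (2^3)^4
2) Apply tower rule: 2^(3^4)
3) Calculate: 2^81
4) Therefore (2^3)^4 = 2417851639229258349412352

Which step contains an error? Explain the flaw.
Step 2: Apply tower rule: 2^(3^4)

Step 2 incorrectly states that (a^b)^c = a^(b^c). The correct rule is (a^b)^c = a^(b×c). The actual value is (2^3)^4 = 2^12 = 4096, not 2^81 = 2417851639229258349412352.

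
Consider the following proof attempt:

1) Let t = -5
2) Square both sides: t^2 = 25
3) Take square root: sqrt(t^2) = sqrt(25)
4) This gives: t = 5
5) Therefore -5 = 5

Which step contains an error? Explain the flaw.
Step 4: This gives: t = 5

Step 4 incorrectly states that sqrt(t^2) = t. The correct identity is sqrt(t^2) = |t|. Since t = -5 < 0, we have sqrt(t^2) = |-5| = 5, not t = -5.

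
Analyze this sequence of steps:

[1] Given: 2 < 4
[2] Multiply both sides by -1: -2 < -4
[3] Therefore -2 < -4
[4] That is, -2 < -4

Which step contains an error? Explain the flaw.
Step 2: Multiply both sides by -1: -2 < -4

Step 2 multiplies both sides by -1 but fails to reverse the inequality sign. When multiplying (or dividing) an inequality by a negative number, the direction must be reversed. Since 2 < 4, we should get -2 > -4, i.e., -2 > -4.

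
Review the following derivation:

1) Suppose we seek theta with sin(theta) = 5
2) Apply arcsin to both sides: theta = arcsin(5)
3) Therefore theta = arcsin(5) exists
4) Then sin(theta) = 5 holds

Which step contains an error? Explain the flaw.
Step 2: Apply arcsin to both sides: theta = arcsin(5)

Step 2 applies arcsin to 5. However, arcsin(x) is only defined for x in [-1, 1] because sin(theta) can only produce values in that range. Since |5| > 1, arcsin(5) is undefined. There is no angle whose sine equals 5.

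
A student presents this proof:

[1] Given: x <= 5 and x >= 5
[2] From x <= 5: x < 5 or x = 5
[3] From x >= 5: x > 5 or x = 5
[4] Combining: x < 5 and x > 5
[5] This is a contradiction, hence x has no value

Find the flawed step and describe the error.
Step 4: Combining: x < 5 and x > 5

Step 4 incorrectly combines the conditions. From x <= 5 and x >= 5, the intersection is x = 5. The error treats the 'or' cases as 'and' requirements. The correct conclusion is that x = 5 is the unique solution, not that no solution exists.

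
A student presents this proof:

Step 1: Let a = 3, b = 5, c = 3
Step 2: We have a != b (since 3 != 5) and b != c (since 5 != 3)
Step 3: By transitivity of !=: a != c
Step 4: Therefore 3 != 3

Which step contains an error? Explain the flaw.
Step 3: By transitivity of !=: a != c

Step 3 incorrectly applies transitivity to the '!=' relation. Transitivity states: if a R b and b R c, then a R c. However, '!=' is not transitive. Counterexample: 3 != 5 and 5 != 3, but 3 = 3 (both equal 3). Transitivity holds for relations like <, <=, =, but not for !=.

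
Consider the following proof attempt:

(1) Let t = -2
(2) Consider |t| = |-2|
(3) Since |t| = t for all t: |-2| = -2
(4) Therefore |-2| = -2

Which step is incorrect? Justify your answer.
Step 3: Since |t| = t for all t: |-2| = -2

Step 3 incorrectly states that |t| = t for all t. The correct definition is |t| = t when t >= 0, and |t| = -t when t < 0. Since -2 < 0, we have |-2| = -(-2) = 2, not -2.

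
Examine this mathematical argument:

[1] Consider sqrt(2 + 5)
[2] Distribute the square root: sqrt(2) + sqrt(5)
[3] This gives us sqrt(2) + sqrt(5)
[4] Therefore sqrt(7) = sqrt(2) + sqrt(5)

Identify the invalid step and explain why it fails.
Step 2: Distribute the square root: sqrt(2) + sqrt(5)

Step 2 incorrectly 'distributes' the square root over addition. The square root function does not distribute: sqrt(a + b) ≠ sqrt(a) + sqrt(b). In fact, sqrt(2 + 5) = sqrt(7) ≈ 2.6458, while sqrt(2) + sqrt(5) ≈ 3.6503.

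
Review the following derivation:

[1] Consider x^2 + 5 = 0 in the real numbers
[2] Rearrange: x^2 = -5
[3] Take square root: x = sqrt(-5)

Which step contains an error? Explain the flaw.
Step 3: Take square root: x = sqrt(-5)

Step 3 takes the square root of -5, which is negative. In the real number system, the square root of a negative number is undefined. The equation x^2 + 5 = 0 has no real solutions. Square roots of negative numbers only exist in the complex numbers.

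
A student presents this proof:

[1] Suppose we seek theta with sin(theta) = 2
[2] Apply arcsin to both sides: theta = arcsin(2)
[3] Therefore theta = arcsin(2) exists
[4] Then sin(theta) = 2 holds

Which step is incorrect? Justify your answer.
Step 2: Apply arcsin to both sides: theta = arcsin(2)

Step 2 applies arcsin to 2. However, arcsin(x) is only defined for x in [-1, 1] because sin(theta) can only produce values in that range. Since |2| > 1, arcsin(2) is undefined. There is no angle whose sine equals 2.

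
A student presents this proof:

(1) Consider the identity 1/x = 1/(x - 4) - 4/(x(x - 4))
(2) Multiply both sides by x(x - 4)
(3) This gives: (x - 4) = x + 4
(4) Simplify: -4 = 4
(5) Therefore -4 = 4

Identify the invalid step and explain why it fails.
Step 3: This gives: (x - 4) = x + 4

Step 3 makes a sign error when clearing denominators. Multiplying -4/(x(x - 4)) by x(x - 4) gives -4, not +4. The correct result is (x - 4) = x - 4, which is trivially true, not (x - 4) = x + 4. (Step 1 is a valid identity: 1/(x - 4) - 4/(x(x - 4)) = (x - 4)/(x(x - 4)) = 1/x.)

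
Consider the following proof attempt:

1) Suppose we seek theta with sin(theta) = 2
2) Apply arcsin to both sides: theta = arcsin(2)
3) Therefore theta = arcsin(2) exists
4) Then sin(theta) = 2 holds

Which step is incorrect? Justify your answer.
Step 2: Apply arcsin to both sides: theta = arcsin(2)

Step 2 applies arcsin to 2. However, arcsin(x) is only defined for x in [-1, 1] because sin(theta) can only produce values in that range. Since |2| > 1, arcsin(2) is undefined. There is no angle whose sine equals 2.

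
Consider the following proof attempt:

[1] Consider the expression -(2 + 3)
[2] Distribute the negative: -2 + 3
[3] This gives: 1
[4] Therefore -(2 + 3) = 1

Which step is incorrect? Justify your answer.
Step 2: Distribute the negative: -2 + 3

Step 2 incorrectly distributes the negative sign. The correct distribution is -(2 + 3) = -2 - 3 = -5. The negative must be applied to both terms, not just the first. The error treats -(2 + 3) as -2 + 3, which equals 1 instead of -5.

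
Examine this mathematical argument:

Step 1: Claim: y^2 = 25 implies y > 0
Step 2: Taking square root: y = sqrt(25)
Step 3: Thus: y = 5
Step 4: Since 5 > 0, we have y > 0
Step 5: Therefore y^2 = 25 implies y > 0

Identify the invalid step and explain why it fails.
Step 2: Taking square root: y = sqrt(25)

Step 2 takes the square root and assumes the positive root only. The equation y^2 = 25 actually has two solutions: y = 5 and y = -5. The proof silently assumes y > 0 without justification, then uses this assumption to conclude y > 0, which is circular. The counterexample y = -5 shows the claim is false.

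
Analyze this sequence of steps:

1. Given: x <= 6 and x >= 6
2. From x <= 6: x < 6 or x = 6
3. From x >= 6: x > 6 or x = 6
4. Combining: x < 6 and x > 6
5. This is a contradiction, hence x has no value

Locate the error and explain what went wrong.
Step 4: Combining: x < 6 and x > 6

Step 4 incorrectly combines the conditions. From x <= 6 and x >= 6, the intersection is x = 6. The error treats the 'or' cases as 'and' requirements. The correct conclusion is that x = 6 is the unique solution, not that no solution exists.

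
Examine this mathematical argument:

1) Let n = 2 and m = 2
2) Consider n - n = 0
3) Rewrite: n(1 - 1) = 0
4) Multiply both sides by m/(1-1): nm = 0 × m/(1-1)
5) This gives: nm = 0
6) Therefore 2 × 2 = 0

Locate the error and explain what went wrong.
Step 4: Multiply both sides by m/(1-1): nm = 0 × m/(1-1)

Step 4 multiplies both sides by m/(1-1). However, 1-1 = 0, so this is multiplication by m/0, which is undefined. We cannot multiply by an undefined expression.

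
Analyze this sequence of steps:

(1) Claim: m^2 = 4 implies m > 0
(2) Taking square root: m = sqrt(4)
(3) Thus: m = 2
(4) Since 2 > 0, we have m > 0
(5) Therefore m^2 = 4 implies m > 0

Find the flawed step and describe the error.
Step 2: Taking square root: m = sqrt(4)

Step 2 takes the square root and assumes the positive root only. The equation m^2 = 4 actually has two solutions: m = 2 and m = -2. The proof silently assumes m > 0 without justification, then uses this assumption to conclude m > 0, which is circular. The counterexample m = -2 shows the claim is false.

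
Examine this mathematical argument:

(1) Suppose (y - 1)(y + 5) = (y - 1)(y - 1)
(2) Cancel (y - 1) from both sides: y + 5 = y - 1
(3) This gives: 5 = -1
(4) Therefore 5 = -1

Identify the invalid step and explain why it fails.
Step 2: Cancel (y - 1) from both sides: y + 5 = y - 1

Step 2 cancels (y - 1) from both sides. This is only valid if (y - 1) ≠ 0, i.e., y ≠ 1. When y = 1, both sides equal zero regardless of the other factors. The correct approach requires considering y = 1 as a separate case.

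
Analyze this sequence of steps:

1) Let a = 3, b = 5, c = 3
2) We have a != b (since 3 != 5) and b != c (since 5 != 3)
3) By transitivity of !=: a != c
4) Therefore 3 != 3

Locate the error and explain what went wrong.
Step 3: By transitivity of !=: a != c

Step 3 incorrectly applies transitivity to the '!=' relation. Transitivity states: if a R b and b R c, then a R c. However, '!=' is not transitive. Counterexample: 3 != 5 and 5 != 3, but 3 = 3 (both equal 3). Transitivity holds for relations like <, <=, =, but not for !=.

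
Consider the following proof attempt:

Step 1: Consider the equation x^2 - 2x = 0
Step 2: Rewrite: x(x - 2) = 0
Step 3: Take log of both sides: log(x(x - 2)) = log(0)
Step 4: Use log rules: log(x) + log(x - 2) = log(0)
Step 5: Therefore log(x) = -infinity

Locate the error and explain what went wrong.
Step 3: Take log of both sides: log(x(x - 2)) = log(0)

Step 3 takes the logarithm of both sides, resulting in log(0) on the right side. The logarithm is only defined for positive numbers; log(0) is undefined (approaches negative infinity). This operation is invalid.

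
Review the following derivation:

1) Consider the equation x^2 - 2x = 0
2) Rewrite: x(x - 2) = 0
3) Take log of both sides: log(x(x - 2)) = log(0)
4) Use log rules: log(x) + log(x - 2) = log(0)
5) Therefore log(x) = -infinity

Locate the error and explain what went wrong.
Step 3: Take log of both sides: log(x(x - 2)) = log(0)

Step 3 takes the logarithm of both sides, resulting in log(0) on the right side. The logarithm is only defined for positive numbers; log(0) is undefined (approaches negative infinity). This operation is invalid.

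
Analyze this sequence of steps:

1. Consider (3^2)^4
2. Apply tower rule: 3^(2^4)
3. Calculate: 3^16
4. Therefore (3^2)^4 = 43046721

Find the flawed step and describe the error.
Step 2: Apply tower rule: 3^(2^4)

Step 2 incorrectly states that (a^b)^c = a^(b^c). The correct rule is (a^b)^c = a^(b×c). The actual value is (3^2)^4 = 3^8 = 6561, not 3^16 = 43046721.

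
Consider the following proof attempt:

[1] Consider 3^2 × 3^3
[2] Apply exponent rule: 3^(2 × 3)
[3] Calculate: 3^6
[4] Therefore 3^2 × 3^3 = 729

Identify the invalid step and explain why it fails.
Step 2: Apply exponent rule: 3^(2 × 3)

Step 2 incorrectly states that a^b × a^c = a^(b×c). The correct rule is a^b × a^c = a^(b+c). The actual value is 3^2 × 3^3 = 3^5 = 243, not 3^6 = 729.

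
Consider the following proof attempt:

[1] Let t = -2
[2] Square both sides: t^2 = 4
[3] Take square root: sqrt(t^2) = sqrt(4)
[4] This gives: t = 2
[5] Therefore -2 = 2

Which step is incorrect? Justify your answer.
Step 4: This gives: t = 2

Step 4 incorrectly states that sqrt(t^2) = t. The correct identity is sqrt(t^2) = |t|. Since t = -2 < 0, we have sqrt(t^2) = |-2| = 2, not t = -2.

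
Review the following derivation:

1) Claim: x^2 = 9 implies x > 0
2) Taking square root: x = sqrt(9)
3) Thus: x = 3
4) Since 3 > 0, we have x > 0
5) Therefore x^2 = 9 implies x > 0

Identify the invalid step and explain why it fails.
Step 2: Taking square root: x = sqrt(9)

Step 2 takes the square root and assumes the positive root only. The equation x^2 = 9 actually has two solutions: x = 3 and x = -3. The proof silently assumes x > 0 without justification, then uses this assumption to conclude x > 0, which is circular. The counterexample x = -3 shows the claim is false.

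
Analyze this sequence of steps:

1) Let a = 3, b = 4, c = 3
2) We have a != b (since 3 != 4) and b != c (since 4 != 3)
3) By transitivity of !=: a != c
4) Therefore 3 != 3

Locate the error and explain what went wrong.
Step 3: By transitivity of !=: a != c

Step 3 incorrectly applies transitivity to the '!=' relation. Transitivity states: if a R b and b R c, then a R c. However, '!=' is not transitive. Counterexample: 3 != 4 and 4 != 3, but 3 = 3 (both equal 3). Transitivity holds for relations like <, <=, =, but not for !=.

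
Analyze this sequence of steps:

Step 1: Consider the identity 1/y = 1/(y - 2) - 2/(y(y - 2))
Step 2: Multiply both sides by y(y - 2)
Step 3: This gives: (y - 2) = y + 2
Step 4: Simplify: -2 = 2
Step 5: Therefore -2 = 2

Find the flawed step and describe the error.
Step 3: This gives: (y - 2) = y + 2

Step 3 makes a sign error when clearing denominators. Multiplying -2/(y(y - 2)) by y(y - 2) gives -2, not +2. The correct result is (y - 2) = y - 2, which is trivially true, not (y - 2) = y + 2. (Step 1 is a valid identity: 1/(y - 2) - 2/(y(y - 2)) = (y - 2)/(y(y - 2)) = 1/y.)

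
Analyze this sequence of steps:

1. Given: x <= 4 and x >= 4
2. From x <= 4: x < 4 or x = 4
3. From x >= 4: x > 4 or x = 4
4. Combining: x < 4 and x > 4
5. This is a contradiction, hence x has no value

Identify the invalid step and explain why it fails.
Step 4: Combining: x < 4 and x > 4

Step 4 incorrectly combines the conditions. From x <= 4 and x >= 4, the intersection is x = 4. The error treats the 'or' cases as 'and' requirements. The correct conclusion is that x = 4 is the unique solution, not that no solution exists.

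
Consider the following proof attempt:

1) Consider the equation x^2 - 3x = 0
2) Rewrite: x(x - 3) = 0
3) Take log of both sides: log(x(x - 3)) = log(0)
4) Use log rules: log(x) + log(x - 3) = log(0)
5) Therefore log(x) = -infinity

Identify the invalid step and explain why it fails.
Step 3: Take log of both sides: log(x(x - 3)) = log(0)

Step 3 takes the logarithm of both sides, resulting in log(0) on the right side. The logarithm is only defined for positive numbers; log(0) is undefined (approaches negative infinity). This operation is invalid.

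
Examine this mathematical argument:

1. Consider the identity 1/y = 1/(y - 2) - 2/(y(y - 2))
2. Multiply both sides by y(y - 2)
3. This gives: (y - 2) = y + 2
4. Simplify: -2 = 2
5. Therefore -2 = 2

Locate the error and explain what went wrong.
Step 3: This gives: (y - 2) = y + 2

Step 3 makes a sign error when clearing denominators. Multiplying -2/(y(y - 2)) by y(y - 2) gives -2, not +2. The correct result is (y - 2) = y - 2, which is trivially true, not (y - 2) = y + 2. (Step 1 is a valid identity: 1/(y - 2) - 2/(y(y - 2)) = (y - 2)/(y(y - 2)) = 1/y.)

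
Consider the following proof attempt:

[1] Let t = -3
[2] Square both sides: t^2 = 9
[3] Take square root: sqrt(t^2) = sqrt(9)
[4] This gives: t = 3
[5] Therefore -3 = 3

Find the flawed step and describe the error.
Step 4: This gives: t = 3

Step 4 incorrectly states that sqrt(t^2) = t. The correct identity is sqrt(t^2) = |t|. Since t = -3 < 0, we have sqrt(t^2) = |-3| = 3, not t = -3.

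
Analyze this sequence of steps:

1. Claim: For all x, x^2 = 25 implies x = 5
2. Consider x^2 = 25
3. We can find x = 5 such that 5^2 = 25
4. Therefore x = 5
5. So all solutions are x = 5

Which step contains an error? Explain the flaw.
Step 4: Therefore x = 5

Step 4 incorrectly concludes that x = 5 is the only solution. The proof shows that x = 5 is A solution (existence), but does not show it is the ONLY solution (uniqueness). In fact, x = -5 is also a solution since (-5)^2 = 25. Finding one solution doesn't prove there are no others.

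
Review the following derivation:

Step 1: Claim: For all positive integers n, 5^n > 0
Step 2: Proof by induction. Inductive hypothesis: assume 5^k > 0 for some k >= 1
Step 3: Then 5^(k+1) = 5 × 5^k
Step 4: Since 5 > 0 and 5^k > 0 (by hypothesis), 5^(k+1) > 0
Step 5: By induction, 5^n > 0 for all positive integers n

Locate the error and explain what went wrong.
Step 5: By induction, 5^n > 0 for all positive integers n

Step 5 concludes the proof by induction, but no base case was ever established. A valid induction proof requires: (1) a base case proving 5^1 > 0, and (2) an inductive step showing IF 5^k > 0 THEN 5^(k+1) > 0. Steps 2-4 correctly establish the inductive step, but without the base case the conclusion in step 5 does not follow.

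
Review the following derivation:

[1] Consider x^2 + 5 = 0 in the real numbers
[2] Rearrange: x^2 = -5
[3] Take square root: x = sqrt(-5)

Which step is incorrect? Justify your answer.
Step 3: Take square root: x = sqrt(-5)

Step 3 takes the square root of -5, which is negative. In the real number system, the square root of a negative number is undefined. The equation x^2 + 5 = 0 has no real solutions. Square roots of negative numbers only exist in the complex numbers.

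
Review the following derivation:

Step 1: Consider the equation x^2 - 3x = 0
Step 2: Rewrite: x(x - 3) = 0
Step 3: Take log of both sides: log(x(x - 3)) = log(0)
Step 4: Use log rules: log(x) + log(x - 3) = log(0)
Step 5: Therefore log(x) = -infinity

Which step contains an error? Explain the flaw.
Step 3: Take log of both sides: log(x(x - 3)) = log(0)

Step 3 takes the logarithm of both sides, resulting in log(0) on the right side. The logarithm is only defined for positive numbers; log(0) is undefined (approaches negative infinity). This operation is invalid.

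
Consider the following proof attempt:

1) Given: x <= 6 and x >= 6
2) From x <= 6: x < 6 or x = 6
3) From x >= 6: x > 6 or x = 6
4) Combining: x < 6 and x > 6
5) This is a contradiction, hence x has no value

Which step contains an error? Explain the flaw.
Step 4: Combining: x < 6 and x > 6

Step 4 incorrectly combines the conditions. From x <= 6 and x >= 6, the intersection is x = 6. The error treats the 'or' cases as 'and' requirements. The correct conclusion is that x = 6 is the unique solution, not that no solution exists.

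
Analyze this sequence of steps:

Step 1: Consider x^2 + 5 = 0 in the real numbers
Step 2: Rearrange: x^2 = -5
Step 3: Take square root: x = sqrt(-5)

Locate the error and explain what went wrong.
Step 3: Take square root: x = sqrt(-5)

Step 3 takes the square root of -5, which is negative. In the real number system, the square root of a negative number is undefined. The equation x^2 + 5 = 0 has no real solutions. Square roots of negative numbers only exist in the complex numbers.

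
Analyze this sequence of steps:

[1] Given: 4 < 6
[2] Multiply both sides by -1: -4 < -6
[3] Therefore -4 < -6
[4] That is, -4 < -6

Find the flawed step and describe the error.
Step 2: Multiply both sides by -1: -4 < -6

Step 2 multiplies both sides by -1 but fails to reverse the inequality sign. When multiplying (or dividing) an inequality by a negative number, the direction must be reversed. Since 4 < 6, we should get -4 > -6, i.e., -4 > -6.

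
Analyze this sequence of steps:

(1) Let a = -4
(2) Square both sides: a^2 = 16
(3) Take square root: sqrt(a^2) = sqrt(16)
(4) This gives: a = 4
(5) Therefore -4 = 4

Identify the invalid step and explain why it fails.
Step 4: This gives: a = 4

Step 4 incorrectly states that sqrt(a^2) = a. The correct identity is sqrt(a^2) = |a|. Since a = -4 < 0, we have sqrt(a^2) = |-4| = 4, not a = -4.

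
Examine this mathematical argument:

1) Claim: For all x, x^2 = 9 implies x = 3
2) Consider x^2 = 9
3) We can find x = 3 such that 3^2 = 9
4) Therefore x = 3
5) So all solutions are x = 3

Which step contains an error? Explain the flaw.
Step 4: Therefore x = 3

Step 4 incorrectly concludes that x = 3 is the only solution. The proof shows that x = 3 is A solution (existence), but does not show it is the ONLY solution (uniqueness). In fact, x = -3 is also a solution since (-3)^2 = 9. Finding one solution doesn't prove there are no others.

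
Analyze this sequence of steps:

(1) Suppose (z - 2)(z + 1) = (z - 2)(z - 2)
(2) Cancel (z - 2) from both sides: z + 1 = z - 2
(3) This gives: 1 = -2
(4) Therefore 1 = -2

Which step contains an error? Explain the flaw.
Step 2: Cancel (z - 2) from both sides: z + 1 = z - 2

Step 2 cancels (z - 2) from both sides. This is only valid if (z - 2) ≠ 0, i.e., z ≠ 2. When z = 2, both sides equal zero regardless of the other factors. The correct approach requires considering z = 2 as a separate case.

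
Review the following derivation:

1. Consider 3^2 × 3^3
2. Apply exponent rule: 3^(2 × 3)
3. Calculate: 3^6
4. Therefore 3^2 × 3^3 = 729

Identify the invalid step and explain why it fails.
Step 2: Apply exponent rule: 3^(2 × 3)

Step 2 incorrectly states that a^b × a^c = a^(b×c). The correct rule is a^b × a^c = a^(b+c). The actual value is 3^2 × 3^3 = 3^5 = 243, not 3^6 = 729.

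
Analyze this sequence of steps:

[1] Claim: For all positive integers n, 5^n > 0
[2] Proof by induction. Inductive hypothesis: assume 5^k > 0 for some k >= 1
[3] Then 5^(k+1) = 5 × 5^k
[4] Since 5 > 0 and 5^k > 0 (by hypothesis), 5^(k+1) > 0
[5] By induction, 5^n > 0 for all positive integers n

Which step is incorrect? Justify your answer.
Step 5: By induction, 5^n > 0 for all positive integers n

Step 5 concludes the proof by induction, but no base case was ever established. A valid induction proof requires: (1) a base case proving 5^1 > 0, and (2) an inductive step showing IF 5^k > 0 THEN 5^(k+1) > 0. Steps 2-4 correctly establish the inductive step, but without the base case the conclusion in step 5 does not follow.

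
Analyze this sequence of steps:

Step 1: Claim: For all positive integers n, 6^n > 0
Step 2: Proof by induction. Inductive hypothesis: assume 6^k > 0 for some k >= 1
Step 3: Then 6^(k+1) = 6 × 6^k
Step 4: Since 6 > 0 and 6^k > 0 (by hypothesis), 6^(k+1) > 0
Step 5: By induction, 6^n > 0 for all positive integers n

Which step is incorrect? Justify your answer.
Step 5: By induction, 6^n > 0 for all positive integers n

Step 5 concludes the proof by induction, but no base case was ever established. A valid induction proof requires: (1) a base case proving 6^1 > 0, and (2) an inductive step showing IF 6^k > 0 THEN 6^(k+1) > 0. Steps 2-4 correctly establish the inductive step, but without the base case the conclusion in step 5 does not follow.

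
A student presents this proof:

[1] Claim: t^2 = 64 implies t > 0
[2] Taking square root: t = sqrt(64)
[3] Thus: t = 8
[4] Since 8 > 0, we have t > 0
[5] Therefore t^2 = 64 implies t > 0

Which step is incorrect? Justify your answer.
Step 2: Taking square root: t = sqrt(64)

Step 2 takes the square root and assumes the positive root only. The equation t^2 = 64 actually has two solutions: t = 8 and t = -8. The proof silently assumes t > 0 without justification, then uses this assumption to conclude t > 0, which is circular. The counterexample t = -8 shows the claim is false.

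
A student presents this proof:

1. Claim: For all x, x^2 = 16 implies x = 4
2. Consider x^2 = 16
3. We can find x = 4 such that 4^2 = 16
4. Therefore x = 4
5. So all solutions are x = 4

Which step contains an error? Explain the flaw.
Step 4: Therefore x = 4

Step 4 incorrectly concludes that x = 4 is the only solution. The proof shows that x = 4 is A solution (existence), but does not show it is the ONLY solution (uniqueness). In fact, x = -4 is also a solution since (-4)^2 = 16. Finding one solution doesn't prove there are no others.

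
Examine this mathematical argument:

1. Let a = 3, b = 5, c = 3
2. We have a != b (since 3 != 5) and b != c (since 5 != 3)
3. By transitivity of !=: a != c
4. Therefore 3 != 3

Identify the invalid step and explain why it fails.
Step 3: By transitivity of !=: a != c

Step 3 incorrectly applies transitivity to the '!=' relation. Transitivity states: if a R b and b R c, then a R c. However, '!=' is not transitive. Counterexample: 3 != 5 and 5 != 3, but 3 = 3 (both equal 3). Transitivity holds for relations like <, <=, =, but not for !=.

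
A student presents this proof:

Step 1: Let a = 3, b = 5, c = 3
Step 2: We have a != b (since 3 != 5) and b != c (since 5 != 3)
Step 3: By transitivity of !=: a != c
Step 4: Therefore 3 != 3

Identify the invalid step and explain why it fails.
Step 3: By transitivity of !=: a != c

Step 3 incorrectly applies transitivity to the '!=' relation. Transitivity states: if a R b and b R c, then a R c. However, '!=' is not transitive. Counterexample: 3 != 5 and 5 != 3, but 3 = 3 (both equal 3). Transitivity holds for relations like <, <=, =, but not for !=.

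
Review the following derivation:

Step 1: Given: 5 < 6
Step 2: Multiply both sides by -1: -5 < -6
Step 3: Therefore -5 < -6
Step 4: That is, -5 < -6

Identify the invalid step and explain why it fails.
Step 2: Multiply both sides by -1: -5 < -6

Step 2 multiplies both sides by -1 but fails to reverse the inequality sign. When multiplying (or dividing) an inequality by a negative number, the direction must be reversed. Since 5 < 6, we should get -5 > -6, i.e., -5 > -6.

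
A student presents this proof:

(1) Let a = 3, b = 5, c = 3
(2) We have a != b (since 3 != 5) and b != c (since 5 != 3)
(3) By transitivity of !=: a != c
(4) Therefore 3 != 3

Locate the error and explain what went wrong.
Step 3: By transitivity of !=: a != c

Step 3 incorrectly applies transitivity to the '!=' relation. Transitivity states: if a R b and b R c, then a R c. However, '!=' is not transitive. Counterexample: 3 != 5 and 5 != 3, but 3 = 3 (both equal 3). Transitivity holds for relations like <, <=, =, but not for !=.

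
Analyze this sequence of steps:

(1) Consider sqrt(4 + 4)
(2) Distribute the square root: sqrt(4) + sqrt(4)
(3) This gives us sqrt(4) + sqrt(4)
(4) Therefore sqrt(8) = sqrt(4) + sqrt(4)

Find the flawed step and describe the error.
Step 2: Distribute the square root: sqrt(4) + sqrt(4)

Step 2 incorrectly 'distributes' the square root over addition. The square root function does not distribute: sqrt(a + b) ≠ sqrt(a) + sqrt(b). In fact, sqrt(4 + 4) = sqrt(8) ≈ 2.8284, while sqrt(4) + sqrt(4) ≈ 4.0000.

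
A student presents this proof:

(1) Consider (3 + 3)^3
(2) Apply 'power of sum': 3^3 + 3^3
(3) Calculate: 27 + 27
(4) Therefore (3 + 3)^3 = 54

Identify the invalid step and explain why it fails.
Step 2: Apply 'power of sum': 3^3 + 3^3

Step 2 incorrectly applies a non-existent rule '(a+b)^n = a^n + b^n'. This is false in general. The correct expansion uses the binomial theorem. The actual value is (3 + 3)^3 = 6^3 = 216, not 54.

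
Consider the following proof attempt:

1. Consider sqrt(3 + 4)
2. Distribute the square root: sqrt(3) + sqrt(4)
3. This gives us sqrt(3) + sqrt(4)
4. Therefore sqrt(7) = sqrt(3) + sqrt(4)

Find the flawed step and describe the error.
Step 2: Distribute the square root: sqrt(3) + sqrt(4)

Step 2 incorrectly 'distributes' the square root over addition. The square root function does not distribute: sqrt(a + b) ≠ sqrt(a) + sqrt(b). In fact, sqrt(3 + 4) = sqrt(7) ≈ 2.6458, while sqrt(3) + sqrt(4) ≈ 3.7321.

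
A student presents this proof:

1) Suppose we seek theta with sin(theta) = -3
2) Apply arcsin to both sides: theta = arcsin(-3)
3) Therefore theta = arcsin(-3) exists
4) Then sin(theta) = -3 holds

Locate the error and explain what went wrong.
Step 2: Apply arcsin to both sides: theta = arcsin(-3)

Step 2 applies arcsin to -3. However, arcsin(x) is only defined for x in [-1, 1] because sin(theta) can only produce values in that range. Since |-3| > 1, arcsin(-3) is undefined. There is no angle whose sine equals -3.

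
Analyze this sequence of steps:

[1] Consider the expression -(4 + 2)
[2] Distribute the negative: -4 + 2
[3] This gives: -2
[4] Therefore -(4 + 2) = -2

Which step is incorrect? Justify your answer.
Step 2: Distribute the negative: -4 + 2

Step 2 incorrectly distributes the negative sign. The correct distribution is -(4 + 2) = -4 - 2 = -6. The negative must be applied to both terms, not just the first. The error treats -(4 + 2) as -4 + 2, which equals -2 instead of -6.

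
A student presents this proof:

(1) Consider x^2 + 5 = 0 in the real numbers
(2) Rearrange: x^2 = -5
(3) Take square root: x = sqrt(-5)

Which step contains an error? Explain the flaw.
Step 3: Take square root: x = sqrt(-5)

Step 3 takes the square root of -5, which is negative. In the real number system, the square root of a negative number is undefined. The equation x^2 + 5 = 0 has no real solutions. Square roots of negative numbers only exist in the complex numbers.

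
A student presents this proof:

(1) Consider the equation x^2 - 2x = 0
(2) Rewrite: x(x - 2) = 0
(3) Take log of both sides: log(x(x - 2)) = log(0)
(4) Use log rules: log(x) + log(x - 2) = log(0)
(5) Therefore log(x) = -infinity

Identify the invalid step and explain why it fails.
Step 3: Take log of both sides: log(x(x - 2)) = log(0)

Step 3 takes the logarithm of both sides, resulting in log(0) on the right side. The logarithm is only defined for positive numbers; log(0) is undefined (approaches negative infinity). This operation is invalid.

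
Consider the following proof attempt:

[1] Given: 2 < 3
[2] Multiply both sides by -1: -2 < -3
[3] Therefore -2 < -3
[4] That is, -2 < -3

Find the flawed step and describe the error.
Step 2: Multiply both sides by -1: -2 < -3

Step 2 multiplies both sides by -1 but fails to reverse the inequality sign. When multiplying (or dividing) an inequality by a negative number, the direction must be reversed. Since 2 < 3, we should get -2 > -3, i.e., -2 > -3.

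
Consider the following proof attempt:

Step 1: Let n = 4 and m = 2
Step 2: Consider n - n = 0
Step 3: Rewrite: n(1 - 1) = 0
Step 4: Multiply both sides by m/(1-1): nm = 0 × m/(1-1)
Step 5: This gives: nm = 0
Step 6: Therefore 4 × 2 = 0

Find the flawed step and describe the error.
Step 4: Multiply both sides by m/(1-1): nm = 0 × m/(1-1)

Step 4 multiplies both sides by m/(1-1). However, 1-1 = 0, so this is multiplication by m/0, which is undefined. We cannot multiply by an undefined expression.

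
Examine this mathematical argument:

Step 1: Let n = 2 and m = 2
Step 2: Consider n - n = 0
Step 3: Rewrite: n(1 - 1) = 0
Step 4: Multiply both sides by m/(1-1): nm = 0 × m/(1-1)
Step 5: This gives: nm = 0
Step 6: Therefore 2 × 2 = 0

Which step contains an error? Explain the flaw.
Step 4: Multiply both sides by m/(1-1): nm = 0 × m/(1-1)

Step 4 multiplies both sides by m/(1-1). However, 1-1 = 0, so this is multiplication by m/0, which is undefined. We cannot multiply by an undefined expression.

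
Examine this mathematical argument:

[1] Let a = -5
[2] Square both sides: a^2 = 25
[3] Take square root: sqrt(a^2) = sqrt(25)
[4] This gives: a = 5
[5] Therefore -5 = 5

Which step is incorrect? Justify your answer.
Step 4: This gives: a = 5

Step 4 incorrectly states that sqrt(a^2) = a. The correct identity is sqrt(a^2) = |a|. Since a = -5 < 0, we have sqrt(a^2) = |-5| = 5, not a = -5.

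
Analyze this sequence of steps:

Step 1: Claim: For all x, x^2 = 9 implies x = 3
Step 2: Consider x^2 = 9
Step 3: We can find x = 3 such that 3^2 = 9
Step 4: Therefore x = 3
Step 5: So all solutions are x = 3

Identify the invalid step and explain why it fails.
Step 4: Therefore x = 3

Step 4 incorrectly concludes that x = 3 is the only solution. The proof shows that x = 3 is A solution (existence), but does not show it is the ONLY solution (uniqueness). In fact, x = -3 is also a solution since (-3)^2 = 9. Finding one solution doesn't prove there are no others.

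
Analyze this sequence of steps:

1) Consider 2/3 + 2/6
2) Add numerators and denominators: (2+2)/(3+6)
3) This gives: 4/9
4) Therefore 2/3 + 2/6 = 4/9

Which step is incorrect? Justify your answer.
Step 2: Add numerators and denominators: (2+2)/(3+6)

Step 2 incorrectly adds fractions by separately adding numerators and denominators. This is wrong. The correct method requires a common denominator: 2/3 + 2/6 = (2×6 + 2×3)/(3×6) = 18/18 = 1. The method used gives 4/9, which is different.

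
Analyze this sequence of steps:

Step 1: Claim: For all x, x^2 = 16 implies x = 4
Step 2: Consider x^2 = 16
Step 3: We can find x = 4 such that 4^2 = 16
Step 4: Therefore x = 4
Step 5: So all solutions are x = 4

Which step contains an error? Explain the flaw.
Step 4: Therefore x = 4

Step 4 incorrectly concludes that x = 4 is the only solution. The proof shows that x = 4 is A solution (existence), but does not show it is the ONLY solution (uniqueness). In fact, x = -4 is also a solution since (-4)^2 = 16. Finding one solution doesn't prove there are no others.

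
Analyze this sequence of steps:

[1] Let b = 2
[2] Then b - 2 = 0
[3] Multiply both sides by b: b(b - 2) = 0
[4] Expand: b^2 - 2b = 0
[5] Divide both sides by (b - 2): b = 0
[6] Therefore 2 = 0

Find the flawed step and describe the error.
Step 5: Divide both sides by (b - 2): b = 0

Step 5 divides both sides by (b - 2). However, since b = 2, we have (b - 2) = 0. Division by zero is undefined, making this step invalid.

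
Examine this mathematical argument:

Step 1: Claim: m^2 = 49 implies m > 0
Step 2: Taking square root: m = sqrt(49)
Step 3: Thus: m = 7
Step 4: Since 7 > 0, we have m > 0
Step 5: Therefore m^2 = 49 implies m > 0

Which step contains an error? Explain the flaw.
Step 2: Taking square root: m = sqrt(49)

Step 2 takes the square root and assumes the positive root only. The equation m^2 = 49 actually has two solutions: m = 7 and m = -7. The proof silently assumes m > 0 without justification, then uses this assumption to conclude m > 0, which is circular. The counterexample m = -7 shows the claim is false.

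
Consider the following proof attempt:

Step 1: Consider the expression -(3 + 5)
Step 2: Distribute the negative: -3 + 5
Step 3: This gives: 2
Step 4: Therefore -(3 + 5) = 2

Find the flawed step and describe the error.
Step 2: Distribute the negative: -3 + 5

Step 2 incorrectly distributes the negative sign. The correct distribution is -(3 + 5) = -3 - 5 = -8. The negative must be applied to both terms, not just the first. The error treats -(3 + 5) as -3 + 5, which equals 2 instead of -8.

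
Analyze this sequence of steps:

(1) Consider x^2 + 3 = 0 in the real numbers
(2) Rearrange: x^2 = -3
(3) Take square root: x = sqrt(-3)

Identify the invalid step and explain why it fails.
Step 3: Take square root: x = sqrt(-3)

Step 3 takes the square root of -3, which is negative. In the real number system, the square root of a negative number is undefined. The equation x^2 + 3 = 0 has no real solutions. Square roots of negative numbers only exist in the complex numbers.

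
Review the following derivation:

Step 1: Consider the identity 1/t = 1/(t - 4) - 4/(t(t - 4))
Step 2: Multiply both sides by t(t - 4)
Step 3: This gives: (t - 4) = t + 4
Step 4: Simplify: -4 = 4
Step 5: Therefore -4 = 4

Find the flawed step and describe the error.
Step 3: This gives: (t - 4) = t + 4

Step 3 makes a sign error when clearing denominators. Multiplying -4/(t(t - 4)) by t(t - 4) gives -4, not +4. The correct result is (t - 4) = t - 4, which is trivially true, not (t - 4) = t + 4. (Step 1 is a valid identity: 1/(t - 4) - 4/(t(t - 4)) = (t - 4)/(t(t - 4)) = 1/t.)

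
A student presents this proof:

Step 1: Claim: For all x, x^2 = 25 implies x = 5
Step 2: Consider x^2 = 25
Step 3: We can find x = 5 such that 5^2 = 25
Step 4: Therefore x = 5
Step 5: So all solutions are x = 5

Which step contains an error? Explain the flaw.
Step 4: Therefore x = 5

Step 4 incorrectly concludes that x = 5 is the only solution. The proof shows that x = 5 is A solution (existence), but does not show it is the ONLY solution (uniqueness). In fact, x = -5 is also a solution since (-5)^2 = 25. Finding one solution doesn't prove there are no others.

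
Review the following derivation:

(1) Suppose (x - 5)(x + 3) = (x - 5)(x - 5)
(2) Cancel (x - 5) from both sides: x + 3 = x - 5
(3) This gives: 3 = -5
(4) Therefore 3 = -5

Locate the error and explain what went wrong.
Step 2: Cancel (x - 5) from both sides: x + 3 = x - 5

Step 2 cancels (x - 5) from both sides. This is only valid if (x - 5) ≠ 0, i.e., x ≠ 5. When x = 5, both sides equal zero regardless of the other factors. The correct approach requires considering x = 5 as a separate case.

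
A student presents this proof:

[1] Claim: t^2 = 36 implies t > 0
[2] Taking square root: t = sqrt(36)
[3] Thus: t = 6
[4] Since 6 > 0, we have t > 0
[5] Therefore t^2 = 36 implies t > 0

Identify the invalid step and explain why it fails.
Step 2: Taking square root: t = sqrt(36)

Step 2 takes the square root and assumes the positive root only. The equation t^2 = 36 actually has two solutions: t = 6 and t = -6. The proof silently assumes t > 0 without justification, then uses this assumption to conclude t > 0, which is circular. The counterexample t = -6 shows the claim is false.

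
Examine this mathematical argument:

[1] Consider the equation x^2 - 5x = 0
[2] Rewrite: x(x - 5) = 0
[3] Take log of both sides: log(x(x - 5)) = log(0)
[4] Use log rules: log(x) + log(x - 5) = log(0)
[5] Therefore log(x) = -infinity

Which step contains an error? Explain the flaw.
Step 3: Take log of both sides: log(x(x - 5)) = log(0)

Step 3 takes the logarithm of both sides, resulting in log(0) on the right side. The logarithm is only defined for positive numbers; log(0) is undefined (approaches negative infinity). This operation is invalid.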